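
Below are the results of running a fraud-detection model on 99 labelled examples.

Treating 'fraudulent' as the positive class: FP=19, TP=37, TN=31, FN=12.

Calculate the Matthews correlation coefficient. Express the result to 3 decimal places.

MCC = (TP·TN − FP·FN) / √((TP+FP)(TP+FN)(TN+FP)(TN+FN))
Numerator = 37·31 − 19·12 = 919
Denominator = √(56·49·50·43) = √5899600 = 2428.9092
MCC = 919 / 2428.9092 = 0.378

0.378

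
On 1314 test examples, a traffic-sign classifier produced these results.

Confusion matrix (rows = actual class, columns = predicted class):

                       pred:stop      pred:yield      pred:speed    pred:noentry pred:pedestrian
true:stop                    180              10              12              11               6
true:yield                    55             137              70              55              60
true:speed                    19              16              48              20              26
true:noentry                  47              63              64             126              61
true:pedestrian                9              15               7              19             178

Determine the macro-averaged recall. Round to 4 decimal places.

0.5374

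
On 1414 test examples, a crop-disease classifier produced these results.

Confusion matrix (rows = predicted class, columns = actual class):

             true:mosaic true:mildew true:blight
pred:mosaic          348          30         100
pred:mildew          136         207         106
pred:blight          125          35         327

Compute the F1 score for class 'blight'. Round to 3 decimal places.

0.641

F1 score = 2·TP/(2·TP+FP+FN).
blight: TP=327, FP=125+35=160, FN=100+106=206 → 654/1020 = 0.6412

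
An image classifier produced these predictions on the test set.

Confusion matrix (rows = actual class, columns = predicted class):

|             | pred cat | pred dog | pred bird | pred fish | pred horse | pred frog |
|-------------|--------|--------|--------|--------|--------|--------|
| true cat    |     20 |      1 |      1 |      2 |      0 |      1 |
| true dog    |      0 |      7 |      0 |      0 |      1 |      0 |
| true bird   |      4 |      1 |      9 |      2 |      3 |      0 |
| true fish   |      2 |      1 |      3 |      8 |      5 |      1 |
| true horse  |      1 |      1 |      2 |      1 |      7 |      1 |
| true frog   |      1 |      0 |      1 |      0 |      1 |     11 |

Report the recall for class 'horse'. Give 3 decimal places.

0.538

recall = TP/(TP+FN).
horse: TP=7, FN=1+1+2+1+1=6 → 7/13 = 0.5385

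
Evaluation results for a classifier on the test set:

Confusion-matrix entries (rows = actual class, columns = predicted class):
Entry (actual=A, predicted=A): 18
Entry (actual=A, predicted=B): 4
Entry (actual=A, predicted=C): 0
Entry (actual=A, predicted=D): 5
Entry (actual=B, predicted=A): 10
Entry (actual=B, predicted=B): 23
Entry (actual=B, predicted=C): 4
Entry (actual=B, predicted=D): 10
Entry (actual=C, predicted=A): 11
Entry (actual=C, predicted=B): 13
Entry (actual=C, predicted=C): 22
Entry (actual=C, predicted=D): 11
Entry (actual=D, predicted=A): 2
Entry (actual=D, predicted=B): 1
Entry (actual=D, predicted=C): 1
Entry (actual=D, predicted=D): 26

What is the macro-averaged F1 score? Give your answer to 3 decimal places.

Per-class F1 score (2·TP/(2·TP+FP+FN)):
  A: TP=18, FP=10+11+2=23, FN=4+0+5=9 → 36/68 = 0.5294
  B: TP=23, FP=4+13+1=18, FN=10+4+10=24 → 46/88 = 0.5227
  C: TP=22, FP=0+4+1=5, FN=11+13+11=35 → 44/84 = 0.5238
  D: TP=26, FP=5+10+11=26, FN=2+1+1=4 → 52/82 = 0.6341
Macro-F1 score = mean = (0.5294 + 0.5227 + 0.5238 + 0.6341) / 4 = 0.553

0.553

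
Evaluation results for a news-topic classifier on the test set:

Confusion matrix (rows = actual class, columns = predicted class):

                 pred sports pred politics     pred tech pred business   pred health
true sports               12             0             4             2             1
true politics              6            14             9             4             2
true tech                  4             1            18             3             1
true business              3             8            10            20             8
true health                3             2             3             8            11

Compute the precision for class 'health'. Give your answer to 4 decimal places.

0.4783

Treat 'health' as positive and all other classes as negative.
precision = TP/(TP+FP).
health: TP=11, FP=1+2+1+8=12 → 11/23 = 0.47826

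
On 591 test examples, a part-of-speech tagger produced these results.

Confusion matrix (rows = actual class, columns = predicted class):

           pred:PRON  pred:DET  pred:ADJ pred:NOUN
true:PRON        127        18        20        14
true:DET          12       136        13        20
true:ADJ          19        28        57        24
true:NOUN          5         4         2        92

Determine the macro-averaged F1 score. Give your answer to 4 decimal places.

Per-class F1 score (2·TP/(2·TP+FP+FN)):
  PRON: TP=127, FP=12+19+5=36, FN=18+20+14=52 → 254/342 = 0.74269
  DET: TP=136, FP=18+28+4=50, FN=12+13+20=45 → 272/367 = 0.74114
  ADJ: TP=57, FP=20+13+2=35, FN=19+28+24=71 → 114/220 = 0.51818
  NOUN: TP=92, FP=14+20+24=58, FN=5+4+2=11 → 184/253 = 0.72727
Macro-F1 score = mean = (0.74269 + 0.74114 + 0.51818 + 0.72727) / 4 = 0.6823

0.6823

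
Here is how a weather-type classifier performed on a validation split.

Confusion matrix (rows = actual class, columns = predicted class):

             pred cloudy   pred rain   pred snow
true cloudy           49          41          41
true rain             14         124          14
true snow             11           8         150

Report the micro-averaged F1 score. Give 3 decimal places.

Micro-averaging pools counts across classes: ΣTP=323, ΣFP=129, ΣFN=129.
Micro-F1 score = 2·TP/(2·TP+FP+FN) on pooled counts = 0.715 (equals overall accuracy in single-label multiclass).

0.715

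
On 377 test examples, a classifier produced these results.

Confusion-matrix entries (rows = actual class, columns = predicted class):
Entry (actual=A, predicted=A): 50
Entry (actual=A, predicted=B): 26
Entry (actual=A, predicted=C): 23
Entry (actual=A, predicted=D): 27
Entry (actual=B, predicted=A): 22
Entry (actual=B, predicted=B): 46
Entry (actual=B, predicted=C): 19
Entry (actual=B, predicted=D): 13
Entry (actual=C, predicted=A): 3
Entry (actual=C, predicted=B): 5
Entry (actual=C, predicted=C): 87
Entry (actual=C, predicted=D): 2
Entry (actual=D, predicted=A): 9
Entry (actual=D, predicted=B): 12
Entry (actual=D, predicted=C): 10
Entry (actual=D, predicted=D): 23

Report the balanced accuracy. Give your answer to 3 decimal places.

0.545

Balanced accuracy = mean of per-class recall.
  A: recall = 50/126 = 0.3968
  B: recall = 46/100 = 0.4600
  C: recall = 87/97 = 0.8969
  D: recall = 23/54 = 0.4259
Mean = (0.3968 + 0.4600 + 0.8969 + 0.4259) / 4 = 0.545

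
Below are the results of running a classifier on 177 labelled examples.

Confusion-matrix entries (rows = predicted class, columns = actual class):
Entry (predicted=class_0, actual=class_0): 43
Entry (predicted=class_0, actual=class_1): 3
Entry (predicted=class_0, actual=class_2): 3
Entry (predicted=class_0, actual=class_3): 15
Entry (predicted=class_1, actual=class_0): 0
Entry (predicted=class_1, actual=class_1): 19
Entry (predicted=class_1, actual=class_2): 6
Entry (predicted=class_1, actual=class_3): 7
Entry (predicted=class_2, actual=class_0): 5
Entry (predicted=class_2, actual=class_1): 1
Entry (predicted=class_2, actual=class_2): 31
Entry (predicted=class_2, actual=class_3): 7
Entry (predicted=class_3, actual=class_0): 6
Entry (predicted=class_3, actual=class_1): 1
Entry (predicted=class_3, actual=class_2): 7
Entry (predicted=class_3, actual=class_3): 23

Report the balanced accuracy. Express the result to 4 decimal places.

0.6725

Balanced accuracy = mean of per-class recall.
  class_0: recall = 43/54 = 0.79630
  class_1: recall = 19/24 = 0.79167
  class_2: recall = 31/47 = 0.65957
  class_3: recall = 23/52 = 0.44231
Mean = (0.79630 + 0.79167 + 0.65957 + 0.44231) / 4 = 0.6725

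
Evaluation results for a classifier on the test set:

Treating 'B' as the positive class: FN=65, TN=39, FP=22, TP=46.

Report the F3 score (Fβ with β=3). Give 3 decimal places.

0.431

Fβ = (1+β²)·TP / ((1+β²)·TP + β²·FN + FP), with β²=9
= 10·46 / (10·46 + 9·65 + 22) = 0.431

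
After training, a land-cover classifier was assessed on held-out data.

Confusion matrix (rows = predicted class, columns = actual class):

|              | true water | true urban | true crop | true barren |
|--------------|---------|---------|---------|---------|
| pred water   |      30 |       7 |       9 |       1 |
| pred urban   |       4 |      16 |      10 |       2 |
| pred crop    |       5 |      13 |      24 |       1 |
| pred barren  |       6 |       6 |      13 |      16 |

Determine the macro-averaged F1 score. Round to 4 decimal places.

0.5235

Per-class F1 score (2·TP/(2·TP+FP+FN)):
  water: TP=30, FP=7+9+1=17, FN=4+5+6=15 → 60/92 = 0.65217
  urban: TP=16, FP=4+10+2=16, FN=7+13+6=26 → 32/74 = 0.43243
  crop: TP=24, FP=5+13+1=19, FN=9+10+13=32 → 48/99 = 0.48485
  barren: TP=16, FP=6+6+13=25, FN=1+2+1=4 → 32/61 = 0.52459
Macro-F1 score = mean = (0.65217 + 0.43243 + 0.48485 + 0.52459) / 4 = 0.5235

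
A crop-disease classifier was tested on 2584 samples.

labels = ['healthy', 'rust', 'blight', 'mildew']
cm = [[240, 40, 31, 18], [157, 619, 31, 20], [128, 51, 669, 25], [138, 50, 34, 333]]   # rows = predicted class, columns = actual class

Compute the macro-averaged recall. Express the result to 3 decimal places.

0.723

Per-class recall (TP/(TP+FN)):
  healthy: TP=240, FN=157+128+138=423 → 240/663 = 0.3620
  rust: TP=619, FN=40+51+50=141 → 619/760 = 0.8145
  blight: TP=669, FN=31+31+34=96 → 669/765 = 0.8745
  mildew: TP=333, FN=18+20+25=63 → 333/396 = 0.8409
Macro-recall = mean = (0.3620 + 0.8145 + 0.8745 + 0.8409) / 4 = 0.723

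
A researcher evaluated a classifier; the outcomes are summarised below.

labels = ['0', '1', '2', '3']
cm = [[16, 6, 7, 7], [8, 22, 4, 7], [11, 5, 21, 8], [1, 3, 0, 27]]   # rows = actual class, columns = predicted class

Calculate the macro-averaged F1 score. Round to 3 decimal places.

0.559

Per-class F1 score (2·TP/(2·TP+FP+FN)):
  0: TP=16, FP=8+11+1=20, FN=6+7+7=20 → 32/72 = 0.4444
  1: TP=22, FP=6+5+3=14, FN=8+4+7=19 → 44/77 = 0.5714
  2: TP=21, FP=7+4+0=11, FN=11+5+8=24 → 42/77 = 0.5455
  3: TP=27, FP=7+7+8=22, FN=1+3+0=4 → 54/80 = 0.6750
Macro-F1 score = mean = (0.4444 + 0.5714 + 0.5455 + 0.6750) / 4 = 0.559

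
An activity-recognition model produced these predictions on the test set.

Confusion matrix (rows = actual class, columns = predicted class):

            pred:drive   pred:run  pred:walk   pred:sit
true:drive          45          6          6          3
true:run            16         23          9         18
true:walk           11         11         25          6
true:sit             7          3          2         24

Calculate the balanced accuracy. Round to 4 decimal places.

0.5592

Balanced accuracy = mean of per-class recall.
  drive: recall = 45/60 = 0.75000
  run: recall = 23/66 = 0.34848
  walk: recall = 25/53 = 0.47170
  sit: recall = 24/36 = 0.66667
Mean = (0.75000 + 0.34848 + 0.47170 + 0.66667) / 4 = 0.5592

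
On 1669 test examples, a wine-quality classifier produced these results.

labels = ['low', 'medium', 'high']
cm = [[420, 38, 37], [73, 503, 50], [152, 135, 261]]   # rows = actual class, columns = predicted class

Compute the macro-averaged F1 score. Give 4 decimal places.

0.6974

Per-class F1 score (2·TP/(2·TP+FP+FN)):
  low: TP=420, FP=73+152=225, FN=38+37=75 → 840/1140 = 0.73684
  medium: TP=503, FP=38+135=173, FN=73+50=123 → 1006/1302 = 0.77266
  high: TP=261, FP=37+50=87, FN=152+135=287 → 522/896 = 0.58259
Macro-F1 score = mean = (0.73684 + 0.77266 + 0.58259) / 3 = 0.6974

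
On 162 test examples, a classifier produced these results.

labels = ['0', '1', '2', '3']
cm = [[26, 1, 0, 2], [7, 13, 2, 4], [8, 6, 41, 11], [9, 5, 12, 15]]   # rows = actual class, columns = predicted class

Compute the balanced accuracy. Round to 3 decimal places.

0.596

Balanced accuracy = mean of per-class recall.
  0: recall = 26/29 = 0.8966
  1: recall = 13/26 = 0.5000
  2: recall = 41/66 = 0.6212
  3: recall = 15/41 = 0.3659
Mean = (0.8966 + 0.5000 + 0.6212 + 0.3659) / 4 = 0.596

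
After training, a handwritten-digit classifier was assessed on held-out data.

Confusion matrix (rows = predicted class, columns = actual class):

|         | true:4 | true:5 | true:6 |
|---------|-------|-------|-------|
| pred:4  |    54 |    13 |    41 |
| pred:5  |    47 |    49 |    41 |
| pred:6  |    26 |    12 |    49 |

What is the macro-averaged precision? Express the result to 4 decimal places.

Per-class precision (TP/(TP+FP)):
  4: TP=54, FP=13+41=54 → 54/108 = 0.50000
  5: TP=49, FP=47+41=88 → 49/137 = 0.35766
  6: TP=49, FP=26+12=38 → 49/87 = 0.56322
Macro-precision = mean = (0.50000 + 0.35766 + 0.56322) / 3 = 0.4736

0.4736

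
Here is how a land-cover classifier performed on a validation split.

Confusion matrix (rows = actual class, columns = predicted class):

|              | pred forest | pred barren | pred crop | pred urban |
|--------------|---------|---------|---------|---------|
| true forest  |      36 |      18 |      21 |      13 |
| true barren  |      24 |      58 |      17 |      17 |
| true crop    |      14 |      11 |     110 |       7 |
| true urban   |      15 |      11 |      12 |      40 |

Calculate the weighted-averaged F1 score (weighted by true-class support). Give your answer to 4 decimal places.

0.5716

Per-class F1 score (2·TP/(2·TP+FP+FN)):
  forest: TP=36, FP=24+14+15=53, FN=18+21+13=52 → 72/177 = 0.40678
  barren: TP=58, FP=18+11+11=40, FN=24+17+17=58 → 116/214 = 0.54206
  crop: TP=110, FP=21+17+12=50, FN=14+11+7=32 → 220/302 = 0.72848
  urban: TP=40, FP=13+17+7=37, FN=15+11+12=38 → 80/155 = 0.51613
Weighted-F1 score = Σ (supportᵢ/N)·F1 scoreᵢ with N=424: (88/424)·0.40678 + (116/424)·0.54206 + (142/424)·0.72848 + (78/424)·0.51613 = 0.5716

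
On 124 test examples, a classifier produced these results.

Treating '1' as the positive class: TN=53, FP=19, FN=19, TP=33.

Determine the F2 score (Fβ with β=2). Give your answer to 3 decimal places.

0.635

Fβ = (1+β²)·TP / ((1+β²)·TP + β²·FN + FP), with β²=4
= 5·33 / (5·33 + 4·19 + 19) = 0.635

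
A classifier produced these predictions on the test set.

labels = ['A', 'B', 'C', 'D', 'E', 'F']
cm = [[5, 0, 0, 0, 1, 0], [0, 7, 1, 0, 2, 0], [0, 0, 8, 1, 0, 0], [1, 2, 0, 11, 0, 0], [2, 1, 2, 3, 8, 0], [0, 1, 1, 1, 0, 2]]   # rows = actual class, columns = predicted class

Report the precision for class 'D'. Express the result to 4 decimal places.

0.6875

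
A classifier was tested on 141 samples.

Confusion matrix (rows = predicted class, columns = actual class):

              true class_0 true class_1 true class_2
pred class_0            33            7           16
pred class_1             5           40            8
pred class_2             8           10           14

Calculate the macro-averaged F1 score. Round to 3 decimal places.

0.591

Per-class F1 score (2·TP/(2·TP+FP+FN)):
  class_0: TP=33, FP=7+16=23, FN=5+8=13 → 66/102 = 0.6471
  class_1: TP=40, FP=5+8=13, FN=7+10=17 → 80/110 = 0.7273
  class_2: TP=14, FP=8+10=18, FN=16+8=24 → 28/70 = 0.4000
Macro-F1 score = mean = (0.6471 + 0.7273 + 0.4000) / 3 = 0.591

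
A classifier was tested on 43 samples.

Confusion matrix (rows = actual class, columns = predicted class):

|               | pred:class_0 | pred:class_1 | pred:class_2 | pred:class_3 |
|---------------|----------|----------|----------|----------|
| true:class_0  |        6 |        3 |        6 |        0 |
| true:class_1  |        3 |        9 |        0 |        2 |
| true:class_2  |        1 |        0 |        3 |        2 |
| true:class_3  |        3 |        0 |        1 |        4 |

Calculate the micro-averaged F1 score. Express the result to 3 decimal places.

0.512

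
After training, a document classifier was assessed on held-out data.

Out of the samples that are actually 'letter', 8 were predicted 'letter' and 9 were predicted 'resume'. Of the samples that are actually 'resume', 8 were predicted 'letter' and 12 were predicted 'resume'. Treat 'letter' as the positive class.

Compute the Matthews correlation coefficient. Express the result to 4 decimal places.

MCC = (TP·TN − FP·FN) / √((TP+FP)(TP+FN)(TN+FP)(TN+FN))
Numerator = 8·12 − 8·9 = 24
Denominator = √(16·17·20·21) = √114240 = 337.9941
MCC = 24 / 337.9941 = 0.0710

0.0710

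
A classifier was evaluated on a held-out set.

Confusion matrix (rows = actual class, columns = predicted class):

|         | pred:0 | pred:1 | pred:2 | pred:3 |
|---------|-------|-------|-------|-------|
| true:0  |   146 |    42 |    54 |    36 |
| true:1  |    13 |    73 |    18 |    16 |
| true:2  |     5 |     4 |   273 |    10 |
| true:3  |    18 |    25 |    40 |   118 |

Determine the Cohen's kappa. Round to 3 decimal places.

0.566

Observed agreement pₒ = trace/N = 610/891 = 0.6846
Expected agreement pₑ = Σ (rowᵢ·colᵢ)/N² = (278·182 + 120·144 + 292·385 + 201·180)/891² = 0.2727
κ = (pₒ − pₑ)/(1 − pₑ) = (0.6846 − 0.2727)/(1 − 0.2727) = 0.566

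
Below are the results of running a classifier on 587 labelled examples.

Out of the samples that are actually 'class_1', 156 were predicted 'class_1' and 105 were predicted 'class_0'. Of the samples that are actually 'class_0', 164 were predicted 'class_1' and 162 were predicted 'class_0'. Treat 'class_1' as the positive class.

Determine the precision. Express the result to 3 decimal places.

0.488

Precision = TP/(TP+FP) = 156/(156+164) = 156/320 = 0.488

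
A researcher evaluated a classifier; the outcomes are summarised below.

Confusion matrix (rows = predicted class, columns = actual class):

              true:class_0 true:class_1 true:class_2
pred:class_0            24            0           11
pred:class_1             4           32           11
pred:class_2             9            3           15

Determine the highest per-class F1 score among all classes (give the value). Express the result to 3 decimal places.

0.780

Per-class F1 score (2·TP/(2·TP+FP+FN)):
  class_0: TP=24, FP=0+11=11, FN=4+9=13 → 48/72 = 0.6667
  class_1: TP=32, FP=4+11=15, FN=0+3=3 → 64/82 = 0.7805
  class_2: TP=15, FP=9+3=12, FN=11+11=22 → 30/64 = 0.4688
Highest is class 'class_1' with F1 score = 0.780.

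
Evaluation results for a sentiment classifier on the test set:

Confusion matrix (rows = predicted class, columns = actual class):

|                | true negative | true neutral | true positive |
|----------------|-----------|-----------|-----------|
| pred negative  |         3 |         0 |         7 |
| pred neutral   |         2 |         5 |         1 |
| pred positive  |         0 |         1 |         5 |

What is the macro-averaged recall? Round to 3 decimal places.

0.606

Per-class recall (TP/(TP+FN)):
  negative: TP=3, FN=2+0=2 → 3/5 = 0.6000
  neutral: TP=5, FN=0+1=1 → 5/6 = 0.8333
  positive: TP=5, FN=7+1=8 → 5/13 = 0.3846
Macro-recall = mean = (0.6000 + 0.8333 + 0.3846) / 3 = 0.606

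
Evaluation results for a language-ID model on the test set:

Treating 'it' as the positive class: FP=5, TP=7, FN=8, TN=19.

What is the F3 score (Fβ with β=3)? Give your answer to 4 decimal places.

0.4762

Fβ = (1+β²)·TP / ((1+β²)·TP + β²·FN + FP), with β²=9
= 10·7 / (10·7 + 9·8 + 5) = 0.4762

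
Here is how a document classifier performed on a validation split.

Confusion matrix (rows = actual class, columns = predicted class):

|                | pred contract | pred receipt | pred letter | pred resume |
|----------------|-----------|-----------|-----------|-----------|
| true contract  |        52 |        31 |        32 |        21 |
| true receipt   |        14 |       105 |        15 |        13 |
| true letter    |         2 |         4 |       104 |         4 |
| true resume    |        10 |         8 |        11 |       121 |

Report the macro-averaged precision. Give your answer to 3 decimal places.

Per-class precision (TP/(TP+FP)):
  contract: TP=52, FP=14+2+10=26 → 52/78 = 0.6667
  receipt: TP=105, FP=31+4+8=43 → 105/148 = 0.7095
  letter: TP=104, FP=32+15+11=58 → 104/162 = 0.6420
  resume: TP=121, FP=21+13+4=38 → 121/159 = 0.7610
Macro-precision = mean = (0.6667 + 0.7095 + 0.6420 + 0.7610) / 4 = 0.695

0.695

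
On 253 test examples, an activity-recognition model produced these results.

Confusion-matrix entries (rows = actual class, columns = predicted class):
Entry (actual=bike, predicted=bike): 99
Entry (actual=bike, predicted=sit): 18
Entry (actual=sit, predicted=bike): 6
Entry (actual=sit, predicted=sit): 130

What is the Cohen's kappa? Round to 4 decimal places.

Observed agreement pₒ = trace/N = 229/253 = 0.90514
Expected agreement pₑ = Σ (rowᵢ·colᵢ)/N² = (117·105 + 136·148)/253² = 0.50638
κ = (pₒ − pₑ)/(1 − pₑ) = (0.90514 − 0.50638)/(1 − 0.50638) = 0.8078

0.8078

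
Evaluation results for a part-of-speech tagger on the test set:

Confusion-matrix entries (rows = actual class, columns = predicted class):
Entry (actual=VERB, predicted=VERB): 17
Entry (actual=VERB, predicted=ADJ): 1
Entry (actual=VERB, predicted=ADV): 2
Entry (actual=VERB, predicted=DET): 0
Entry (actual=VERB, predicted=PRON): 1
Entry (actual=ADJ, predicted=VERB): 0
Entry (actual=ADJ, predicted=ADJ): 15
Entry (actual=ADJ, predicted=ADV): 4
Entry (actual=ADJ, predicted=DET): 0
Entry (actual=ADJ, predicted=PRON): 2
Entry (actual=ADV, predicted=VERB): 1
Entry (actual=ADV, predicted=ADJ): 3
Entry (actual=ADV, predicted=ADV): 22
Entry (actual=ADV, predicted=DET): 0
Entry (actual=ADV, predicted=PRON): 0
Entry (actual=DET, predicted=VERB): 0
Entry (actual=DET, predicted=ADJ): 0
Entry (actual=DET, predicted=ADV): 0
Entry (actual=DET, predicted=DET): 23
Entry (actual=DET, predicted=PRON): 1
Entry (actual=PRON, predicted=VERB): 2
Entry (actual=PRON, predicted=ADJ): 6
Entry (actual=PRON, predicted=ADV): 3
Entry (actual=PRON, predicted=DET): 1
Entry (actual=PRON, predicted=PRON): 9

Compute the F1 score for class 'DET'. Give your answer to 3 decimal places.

0.958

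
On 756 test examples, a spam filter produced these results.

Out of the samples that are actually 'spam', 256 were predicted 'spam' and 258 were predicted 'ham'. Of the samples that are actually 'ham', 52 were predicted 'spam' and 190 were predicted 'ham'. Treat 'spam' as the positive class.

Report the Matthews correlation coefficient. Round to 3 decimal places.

MCC = (TP·TN − FP·FN) / √((TP+FP)(TP+FN)(TN+FP)(TN+FN))
Numerator = 256·190 − 52·258 = 35224
Denominator = √(308·514·242·448) = √17163553792 = 131009.7469
MCC = 35224 / 131009.7469 = 0.269

0.269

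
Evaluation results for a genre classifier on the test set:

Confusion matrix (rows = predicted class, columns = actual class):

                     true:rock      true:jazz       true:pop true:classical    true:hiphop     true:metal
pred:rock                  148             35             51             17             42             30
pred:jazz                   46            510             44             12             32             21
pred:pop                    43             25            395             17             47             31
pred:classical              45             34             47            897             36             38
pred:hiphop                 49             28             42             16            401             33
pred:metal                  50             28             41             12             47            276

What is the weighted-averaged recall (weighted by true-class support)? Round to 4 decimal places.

0.7166

Per-class recall (TP/(TP+FN)):
  rock: TP=148, FN=46+43+45+49+50=233 → 148/381 = 0.38845
  jazz: TP=510, FN=35+25+34+28+28=150 → 510/660 = 0.77273
  pop: TP=395, FN=51+44+47+42+41=225 → 395/620 = 0.63710
  classical: TP=897, FN=17+12+17+16+12=74 → 897/971 = 0.92379
  hiphop: TP=401, FN=42+32+47+36+47=204 → 401/605 = 0.66281
  metal: TP=276, FN=30+21+31+38+33=153 → 276/429 = 0.64336
Weighted-recall = Σ (supportᵢ/N)·recallᵢ with N=3666: (381/3666)·0.38845 + (660/3666)·0.77273 + (620/3666)·0.63710 + (971/3666)·0.92379 + (605/3666)·0.66281 + (429/3666)·0.64336 = 0.7166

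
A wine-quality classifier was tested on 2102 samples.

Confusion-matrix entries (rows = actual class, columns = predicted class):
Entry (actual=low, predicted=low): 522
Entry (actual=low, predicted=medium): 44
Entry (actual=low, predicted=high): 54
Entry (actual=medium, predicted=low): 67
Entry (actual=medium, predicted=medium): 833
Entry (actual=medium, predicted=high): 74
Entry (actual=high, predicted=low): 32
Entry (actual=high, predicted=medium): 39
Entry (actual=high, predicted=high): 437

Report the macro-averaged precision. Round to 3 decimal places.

Per-class precision (TP/(TP+FP)):
  low: TP=522, FP=67+32=99 → 522/621 = 0.8406
  medium: TP=833, FP=44+39=83 → 833/916 = 0.9094
  high: TP=437, FP=54+74=128 → 437/565 = 0.7735
Macro-precision = mean = (0.8406 + 0.9094 + 0.7735) / 3 = 0.841

0.841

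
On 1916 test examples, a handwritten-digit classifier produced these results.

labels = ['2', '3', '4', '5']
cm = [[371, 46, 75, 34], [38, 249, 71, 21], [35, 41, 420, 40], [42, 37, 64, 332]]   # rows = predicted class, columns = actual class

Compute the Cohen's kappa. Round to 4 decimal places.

Observed agreement pₒ = trace/N = 1372/1916 = 0.71608
Expected agreement pₑ = Σ (rowᵢ·colᵢ)/N² = (486·526 + 373·379 + 630·536 + 427·475)/1916² = 0.25538
κ = (pₒ − pₑ)/(1 − pₑ) = (0.71608 − 0.25538)/(1 − 0.25538) = 0.6187

0.6187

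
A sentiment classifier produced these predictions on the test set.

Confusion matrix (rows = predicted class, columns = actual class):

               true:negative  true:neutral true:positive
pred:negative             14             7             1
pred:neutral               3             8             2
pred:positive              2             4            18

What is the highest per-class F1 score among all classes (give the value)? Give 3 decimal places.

Per-class F1 score (2·TP/(2·TP+FP+FN)):
  negative: TP=14, FP=7+1=8, FN=3+2=5 → 28/41 = 0.6829
  neutral: TP=8, FP=3+2=5, FN=7+4=11 → 16/32 = 0.5000
  positive: TP=18, FP=2+4=6, FN=1+2=3 → 36/45 = 0.8000
Highest is class 'positive' with F1 score = 0.800.

0.800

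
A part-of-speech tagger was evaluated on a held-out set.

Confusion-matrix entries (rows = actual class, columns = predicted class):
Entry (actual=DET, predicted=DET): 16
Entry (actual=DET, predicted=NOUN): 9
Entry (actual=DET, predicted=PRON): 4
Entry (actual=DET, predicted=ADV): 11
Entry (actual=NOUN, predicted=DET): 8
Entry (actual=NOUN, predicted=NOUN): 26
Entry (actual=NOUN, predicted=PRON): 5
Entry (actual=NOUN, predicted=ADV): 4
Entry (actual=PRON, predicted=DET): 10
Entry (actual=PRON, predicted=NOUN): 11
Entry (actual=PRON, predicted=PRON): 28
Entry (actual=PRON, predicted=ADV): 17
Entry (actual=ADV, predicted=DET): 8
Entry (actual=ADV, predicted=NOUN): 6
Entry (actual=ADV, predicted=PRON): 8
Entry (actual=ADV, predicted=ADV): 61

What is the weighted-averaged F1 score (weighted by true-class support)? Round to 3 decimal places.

Per-class F1 score (2·TP/(2·TP+FP+FN)):
  DET: TP=16, FP=8+10+8=26, FN=9+4+11=24 → 32/82 = 0.3902
  NOUN: TP=26, FP=9+11+6=26, FN=8+5+4=17 → 52/95 = 0.5474
  PRON: TP=28, FP=4+5+8=17, FN=10+11+17=38 → 56/111 = 0.5045
  ADV: TP=61, FP=11+4+17=32, FN=8+6+8=22 → 122/176 = 0.6932
Weighted-F1 score = Σ (supportᵢ/N)·F1 scoreᵢ with N=232: (40/232)·0.3902 + (43/232)·0.5474 + (66/232)·0.5045 + (83/232)·0.6932 = 0.560

0.560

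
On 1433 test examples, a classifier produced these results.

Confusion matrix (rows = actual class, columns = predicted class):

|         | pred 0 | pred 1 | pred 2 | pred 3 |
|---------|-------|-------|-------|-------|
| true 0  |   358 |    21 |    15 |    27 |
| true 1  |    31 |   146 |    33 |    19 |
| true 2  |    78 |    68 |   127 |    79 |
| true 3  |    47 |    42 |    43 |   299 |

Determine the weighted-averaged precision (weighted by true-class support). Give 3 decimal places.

Per-class precision (TP/(TP+FP)):
  0: TP=358, FP=31+78+47=156 → 358/514 = 0.6965
  1: TP=146, FP=21+68+42=131 → 146/277 = 0.5271
  2: TP=127, FP=15+33+43=91 → 127/218 = 0.5826
  3: TP=299, FP=27+19+79=125 → 299/424 = 0.7052
Weighted-precision = Σ (supportᵢ/N)·precisionᵢ with N=1433: (421/1433)·0.6965 + (229/1433)·0.5271 + (352/1433)·0.5826 + (431/1433)·0.7052 = 0.644

0.644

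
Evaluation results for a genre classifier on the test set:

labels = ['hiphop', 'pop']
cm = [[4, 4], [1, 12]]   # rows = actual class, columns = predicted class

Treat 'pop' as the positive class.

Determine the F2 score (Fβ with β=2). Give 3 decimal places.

0.882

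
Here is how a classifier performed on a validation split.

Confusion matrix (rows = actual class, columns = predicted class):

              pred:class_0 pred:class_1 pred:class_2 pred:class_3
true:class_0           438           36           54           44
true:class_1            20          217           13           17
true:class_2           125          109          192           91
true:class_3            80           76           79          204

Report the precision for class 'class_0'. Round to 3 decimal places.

Take TP from the diagonal, FP from the rest of the 'class_0' prediction marginal, FN from the rest of the 'class_0' actual marginal.
precision = TP/(TP+FP).
class_0: TP=438, FP=20+125+80=225 → 438/663 = 0.6606

0.661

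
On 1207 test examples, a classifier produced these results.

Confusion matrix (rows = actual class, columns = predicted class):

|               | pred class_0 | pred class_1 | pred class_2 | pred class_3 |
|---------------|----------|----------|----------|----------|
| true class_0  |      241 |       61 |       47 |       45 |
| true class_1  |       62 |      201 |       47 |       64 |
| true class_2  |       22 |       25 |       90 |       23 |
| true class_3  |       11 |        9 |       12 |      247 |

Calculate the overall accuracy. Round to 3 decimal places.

Accuracy = trace / total = (241+201+90+247=779) / 1207 = 779/1207 = 0.645

0.645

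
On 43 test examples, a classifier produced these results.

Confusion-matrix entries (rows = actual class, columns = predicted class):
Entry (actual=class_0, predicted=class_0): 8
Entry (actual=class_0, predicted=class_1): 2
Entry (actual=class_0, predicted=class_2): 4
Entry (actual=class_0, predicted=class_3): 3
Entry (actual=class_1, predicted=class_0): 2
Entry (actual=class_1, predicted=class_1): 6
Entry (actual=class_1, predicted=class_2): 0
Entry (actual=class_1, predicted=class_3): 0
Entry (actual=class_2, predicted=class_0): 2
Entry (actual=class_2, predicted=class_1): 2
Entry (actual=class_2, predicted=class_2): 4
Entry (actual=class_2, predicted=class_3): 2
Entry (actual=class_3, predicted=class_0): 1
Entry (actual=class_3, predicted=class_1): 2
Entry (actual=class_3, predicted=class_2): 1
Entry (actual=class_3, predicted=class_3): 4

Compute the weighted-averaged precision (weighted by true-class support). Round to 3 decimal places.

Per-class precision (TP/(TP+FP)):
  class_0: TP=8, FP=2+2+1=5 → 8/13 = 0.6154
  class_1: TP=6, FP=2+2+2=6 → 6/12 = 0.5000
  class_2: TP=4, FP=4+0+1=5 → 4/9 = 0.4444
  class_3: TP=4, FP=3+0+2=5 → 4/9 = 0.4444
Weighted-precision = Σ (supportᵢ/N)·precisionᵢ with N=43: (17/43)·0.6154 + (8/43)·0.5000 + (10/43)·0.4444 + (8/43)·0.4444 = 0.522

0.522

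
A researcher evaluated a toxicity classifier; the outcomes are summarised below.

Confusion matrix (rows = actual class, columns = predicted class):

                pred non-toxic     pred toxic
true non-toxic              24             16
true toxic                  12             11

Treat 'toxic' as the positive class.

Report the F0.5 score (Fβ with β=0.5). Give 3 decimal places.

0.420

Fβ = (1+β²)·TP / ((1+β²)·TP + β²·FN + FP), with β²=1/4
= 1.25·11 / (1.25·11 + 0.25·12 + 16) = 0.420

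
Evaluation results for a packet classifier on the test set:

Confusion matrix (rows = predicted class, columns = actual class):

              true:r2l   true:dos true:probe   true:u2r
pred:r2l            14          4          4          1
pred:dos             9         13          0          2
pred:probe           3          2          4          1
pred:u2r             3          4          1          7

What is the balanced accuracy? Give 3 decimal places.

0.532

Balanced accuracy = mean of per-class recall.
  r2l: recall = 14/29 = 0.4828
  dos: recall = 13/23 = 0.5652
  probe: recall = 4/9 = 0.4444
  u2r: recall = 7/11 = 0.6364
Mean = (0.4828 + 0.5652 + 0.4444 + 0.6364) / 4 = 0.532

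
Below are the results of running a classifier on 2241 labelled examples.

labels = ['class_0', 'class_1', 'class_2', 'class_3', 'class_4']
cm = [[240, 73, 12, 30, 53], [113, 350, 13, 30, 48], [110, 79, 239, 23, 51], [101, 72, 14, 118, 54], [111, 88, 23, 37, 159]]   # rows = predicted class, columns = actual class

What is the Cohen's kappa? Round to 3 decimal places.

0.363

Observed agreement pₒ = trace/N = 1106/2241 = 0.4935
Expected agreement pₑ = Σ (rowᵢ·colᵢ)/N² = (675·408 + 662·554 + 301·502 + 238·359 + 365·418)/2241² = 0.2053
κ = (pₒ − pₑ)/(1 − pₑ) = (0.4935 − 0.2053)/(1 − 0.2053) = 0.363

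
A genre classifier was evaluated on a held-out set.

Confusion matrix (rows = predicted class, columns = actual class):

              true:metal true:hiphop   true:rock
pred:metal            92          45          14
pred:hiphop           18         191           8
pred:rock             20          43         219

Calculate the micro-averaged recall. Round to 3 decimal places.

Micro-averaging pools counts across classes: ΣTP=502, ΣFP=148, ΣFN=148.
Micro-recall = TP/(TP+FN) on pooled counts = 0.772 (equals overall accuracy in single-label multiclass).

0.772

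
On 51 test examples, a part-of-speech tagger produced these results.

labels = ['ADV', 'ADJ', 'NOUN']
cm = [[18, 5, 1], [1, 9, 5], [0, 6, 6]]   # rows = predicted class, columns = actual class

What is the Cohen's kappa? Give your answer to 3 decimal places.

0.460

Observed agreement pₒ = trace/N = 33/51 = 0.6471
Expected agreement pₑ = Σ (rowᵢ·colᵢ)/N² = (19·24 + 20·15 + 12·12)/51² = 0.3460
κ = (pₒ − pₑ)/(1 − pₑ) = (0.6471 − 0.3460)/(1 − 0.3460) = 0.460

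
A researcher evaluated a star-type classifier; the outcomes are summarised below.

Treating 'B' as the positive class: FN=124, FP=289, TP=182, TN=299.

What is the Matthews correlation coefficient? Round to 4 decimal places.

0.0981

MCC = (TP·TN − FP·FN) / √((TP+FP)(TP+FN)(TN+FP)(TN+FN))
Numerator = 182·299 − 289·124 = 18582
Denominator = √(471·306·588·423) = √35847595224 = 189334.6118
MCC = 18582 / 189334.6118 = 0.0981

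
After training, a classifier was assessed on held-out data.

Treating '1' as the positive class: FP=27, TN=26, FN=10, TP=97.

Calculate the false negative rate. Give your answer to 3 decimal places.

FNR = FN/(FN+TP) = 10/(10+97) = 0.093

0.093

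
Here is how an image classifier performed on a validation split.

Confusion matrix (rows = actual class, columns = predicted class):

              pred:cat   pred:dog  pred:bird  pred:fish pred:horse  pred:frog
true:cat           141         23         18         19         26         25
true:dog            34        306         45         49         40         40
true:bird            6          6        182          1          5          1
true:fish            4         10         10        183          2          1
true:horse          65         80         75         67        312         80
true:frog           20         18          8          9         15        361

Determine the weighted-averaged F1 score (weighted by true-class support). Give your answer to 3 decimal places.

Per-class F1 score (2·TP/(2·TP+FP+FN)):
  cat: TP=141, FP=34+6+4+65+20=129, FN=23+18+19+26+25=111 → 282/522 = 0.5402
  dog: TP=306, FP=23+6+10+80+18=137, FN=34+45+49+40+40=208 → 612/957 = 0.6395
  bird: TP=182, FP=18+45+10+75+8=156, FN=6+6+1+5+1=19 → 364/539 = 0.6753
  fish: TP=183, FP=19+49+1+67+9=145, FN=4+10+10+2+1=27 → 366/538 = 0.6803
  horse: TP=312, FP=26+40+5+2+15=88, FN=65+80+75+67+80=367 → 624/1079 = 0.5783
  frog: TP=361, FP=25+40+1+1+80=147, FN=20+18+8+9+15=70 → 722/939 = 0.7689
Weighted-F1 score = Σ (supportᵢ/N)·F1 scoreᵢ with N=2287: (252/2287)·0.5402 + (514/2287)·0.6395 + (201/2287)·0.6753 + (210/2287)·0.6803 + (679/2287)·0.5783 + (431/2287)·0.7689 = 0.642

0.642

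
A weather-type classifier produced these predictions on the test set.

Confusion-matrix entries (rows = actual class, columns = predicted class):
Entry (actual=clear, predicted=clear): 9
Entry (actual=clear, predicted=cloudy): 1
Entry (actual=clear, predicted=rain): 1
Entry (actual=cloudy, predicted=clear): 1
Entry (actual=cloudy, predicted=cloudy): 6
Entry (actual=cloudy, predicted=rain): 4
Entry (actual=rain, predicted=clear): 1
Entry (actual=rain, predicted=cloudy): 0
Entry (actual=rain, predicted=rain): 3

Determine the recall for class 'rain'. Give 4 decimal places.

0.7500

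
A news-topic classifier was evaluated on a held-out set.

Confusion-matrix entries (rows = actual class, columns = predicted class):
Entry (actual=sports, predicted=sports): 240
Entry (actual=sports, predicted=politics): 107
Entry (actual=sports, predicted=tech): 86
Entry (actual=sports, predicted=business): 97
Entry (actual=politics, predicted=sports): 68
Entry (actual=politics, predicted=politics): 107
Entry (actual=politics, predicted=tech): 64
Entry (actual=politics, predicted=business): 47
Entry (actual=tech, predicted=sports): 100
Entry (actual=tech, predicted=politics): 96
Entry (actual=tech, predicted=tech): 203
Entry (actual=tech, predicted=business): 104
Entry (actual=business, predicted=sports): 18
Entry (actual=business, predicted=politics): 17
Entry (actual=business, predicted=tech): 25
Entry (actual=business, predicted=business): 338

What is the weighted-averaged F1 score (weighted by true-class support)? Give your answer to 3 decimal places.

0.507

Per-class F1 score (2·TP/(2·TP+FP+FN)):
  sports: TP=240, FP=68+100+18=186, FN=107+86+97=290 → 480/956 = 0.5021
  politics: TP=107, FP=107+96+17=220, FN=68+64+47=179 → 214/613 = 0.3491
  tech: TP=203, FP=86+64+25=175, FN=100+96+104=300 → 406/881 = 0.4608
  business: TP=338, FP=97+47+104=248, FN=18+17+25=60 → 676/984 = 0.6870
Weighted-F1 score = Σ (supportᵢ/N)·F1 scoreᵢ with N=1717: (530/1717)·0.5021 + (286/1717)·0.3491 + (503/1717)·0.4608 + (398/1717)·0.6870 = 0.507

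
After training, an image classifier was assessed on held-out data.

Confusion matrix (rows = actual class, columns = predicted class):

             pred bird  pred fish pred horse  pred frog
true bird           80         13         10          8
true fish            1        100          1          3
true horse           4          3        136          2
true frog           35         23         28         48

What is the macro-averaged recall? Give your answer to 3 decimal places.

0.742

Per-class recall (TP/(TP+FN)):
  bird: TP=80, FN=13+10+8=31 → 80/111 = 0.7207
  fish: TP=100, FN=1+1+3=5 → 100/105 = 0.9524
  horse: TP=136, FN=4+3+2=9 → 136/145 = 0.9379
  frog: TP=48, FN=35+23+28=86 → 48/134 = 0.3582
Macro-recall = mean = (0.7207 + 0.9524 + 0.9379 + 0.3582) / 4 = 0.742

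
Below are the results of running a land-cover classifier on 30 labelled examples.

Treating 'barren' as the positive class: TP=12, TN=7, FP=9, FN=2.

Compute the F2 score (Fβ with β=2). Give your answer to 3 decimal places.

0.779

Fβ = (1+β²)·TP / ((1+β²)·TP + β²·FN + FP), with β²=4
= 5·12 / (5·12 + 4·2 + 9) = 0.779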